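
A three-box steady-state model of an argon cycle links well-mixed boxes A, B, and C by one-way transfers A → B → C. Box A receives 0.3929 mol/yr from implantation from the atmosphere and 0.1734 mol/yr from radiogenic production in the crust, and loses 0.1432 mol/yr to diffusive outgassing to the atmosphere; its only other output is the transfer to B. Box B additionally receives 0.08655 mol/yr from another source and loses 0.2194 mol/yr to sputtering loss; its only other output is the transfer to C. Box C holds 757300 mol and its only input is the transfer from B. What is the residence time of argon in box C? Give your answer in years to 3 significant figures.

2.61×10^6 yr

Box A: F(A→B) = (0.3929 + 0.1734) − 0.1432 = 0.42310 mol/yr.
Box B: F(B→C) = (0.42310 + 0.08655) − 0.2194 = 0.29025 mol/yr.
Box C throughput = its input = 0.29025 mol/yr; τ = 757300 / 0.29025 = 2.609×10^6 yr.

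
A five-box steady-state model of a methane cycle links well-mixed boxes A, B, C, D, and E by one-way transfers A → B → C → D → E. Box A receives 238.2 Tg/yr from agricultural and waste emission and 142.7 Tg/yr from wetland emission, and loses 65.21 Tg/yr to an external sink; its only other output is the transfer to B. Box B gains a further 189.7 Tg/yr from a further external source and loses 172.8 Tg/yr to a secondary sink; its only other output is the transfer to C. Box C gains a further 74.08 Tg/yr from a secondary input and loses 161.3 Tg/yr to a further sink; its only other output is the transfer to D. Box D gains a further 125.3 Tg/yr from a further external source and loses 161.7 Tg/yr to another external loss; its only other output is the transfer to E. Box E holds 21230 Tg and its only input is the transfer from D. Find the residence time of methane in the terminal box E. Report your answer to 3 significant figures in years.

Box A: F(A→B) = (238.2 + 142.7) − 65.21 = 315.69 Tg/yr.
Box B: F(B→C) = (315.69 + 189.7) − 172.8 = 332.59 Tg/yr.
Box C: F(C→D) = (332.59 + 74.08) − 161.3 = 245.37 Tg/yr.
Box D: F(D→E) = (245.37 + 125.3) − 161.7 = 208.97 Tg/yr.
Box E throughput = its input = 208.97 Tg/yr; τ = 21230 / 208.97 = 101.6 yr.

102 yr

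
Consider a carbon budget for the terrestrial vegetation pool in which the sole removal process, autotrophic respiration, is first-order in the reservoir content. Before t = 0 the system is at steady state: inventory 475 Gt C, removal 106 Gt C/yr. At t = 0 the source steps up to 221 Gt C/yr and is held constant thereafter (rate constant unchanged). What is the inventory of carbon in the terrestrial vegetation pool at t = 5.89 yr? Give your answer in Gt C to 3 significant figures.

Residence time τ = M₀/F₀ = 4.481 yr. The eventual steady state is M_∞ = M₀·(F₁/F₀) = 475 × 221/106 = 990.33 Gt C.
The anomaly ΔM(t) = M(t) − M_∞ decays as ΔM₀·e^(−t/τ) with ΔM₀ = 475 − 990.33 = −515.3 Gt C.
At t = 5.89 yr, e^(−t/τ) = e^(−1.314) = 0.2686, so ΔM = −138.4 Gt C and M = 990.33 − 138.4 = 851.89 Gt C.

852 Gt C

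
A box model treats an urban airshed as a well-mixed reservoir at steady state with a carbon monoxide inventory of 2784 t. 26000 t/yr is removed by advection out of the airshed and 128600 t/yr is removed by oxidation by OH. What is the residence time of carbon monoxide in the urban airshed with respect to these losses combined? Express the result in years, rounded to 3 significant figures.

0.0180 yr

Total removal = 26000 + 128600 = 154600 t/yr.
τ = M / ΣF_out = 2784 / 154600 = 0.01801 yr.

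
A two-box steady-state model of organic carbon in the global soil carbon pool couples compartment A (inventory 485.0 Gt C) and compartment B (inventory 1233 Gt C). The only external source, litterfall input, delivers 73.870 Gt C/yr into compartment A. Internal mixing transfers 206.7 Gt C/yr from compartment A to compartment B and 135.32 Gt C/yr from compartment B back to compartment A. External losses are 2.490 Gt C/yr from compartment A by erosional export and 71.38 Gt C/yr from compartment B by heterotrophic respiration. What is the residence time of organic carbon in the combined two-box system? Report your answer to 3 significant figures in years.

23.3 yr

For the system as a whole, the A↔B exchange is internal and contributes nothing to the throughput; only the external sinks remove mass.
M_total = 485.0 + 1233 = 1718.0 Gt C.
ΣF_external_out = 2.490 + 71.38 = 73.870 Gt C/yr.
τ = M_total / ΣF_ext = 1718.0 / 73.870 = 23.26 yr.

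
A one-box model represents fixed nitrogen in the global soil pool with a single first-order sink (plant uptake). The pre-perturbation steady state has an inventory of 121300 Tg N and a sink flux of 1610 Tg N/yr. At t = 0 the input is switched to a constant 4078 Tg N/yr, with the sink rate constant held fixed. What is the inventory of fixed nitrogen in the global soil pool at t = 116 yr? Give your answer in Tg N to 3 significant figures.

267000 Tg N

Residence time τ = M₀/F₀ = 75.34 yr. The eventual steady state is M_∞ = M₀·(F₁/F₀) = 121300 × 4078/1610 = 307240 Tg N.
The anomaly ΔM(t) = M(t) − M_∞ decays as ΔM₀·e^(−t/τ) with ΔM₀ = 121300 − 307240 = −185900 Tg N.
At t = 116 yr, e^(−t/τ) = e^(−1.540) = 0.2145, so ΔM = −39880 Tg N and M = 307240 − 39880 = 267370 Tg N.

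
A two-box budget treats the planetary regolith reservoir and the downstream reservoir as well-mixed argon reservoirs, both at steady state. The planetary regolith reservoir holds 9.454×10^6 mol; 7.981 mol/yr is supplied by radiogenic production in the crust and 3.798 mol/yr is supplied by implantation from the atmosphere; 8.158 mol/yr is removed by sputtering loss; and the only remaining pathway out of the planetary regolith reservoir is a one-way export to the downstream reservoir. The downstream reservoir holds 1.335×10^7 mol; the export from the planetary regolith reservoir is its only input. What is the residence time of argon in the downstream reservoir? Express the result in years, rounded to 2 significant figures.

3.7×10^6 yr

Balance the planetary regolith reservoir: ΣF_in = 7.981 + 3.798 = 11.779 mol/yr.
Export to the downstream reservoir = ΣF_in − (8.158) = 3.6210 mol/yr.
At steady state the output of the downstream reservoir equals its input, 3.6210 mol/yr.
τ = M / F = 1.335×10^7 / 3.6210 = 3.687×10^6 yr.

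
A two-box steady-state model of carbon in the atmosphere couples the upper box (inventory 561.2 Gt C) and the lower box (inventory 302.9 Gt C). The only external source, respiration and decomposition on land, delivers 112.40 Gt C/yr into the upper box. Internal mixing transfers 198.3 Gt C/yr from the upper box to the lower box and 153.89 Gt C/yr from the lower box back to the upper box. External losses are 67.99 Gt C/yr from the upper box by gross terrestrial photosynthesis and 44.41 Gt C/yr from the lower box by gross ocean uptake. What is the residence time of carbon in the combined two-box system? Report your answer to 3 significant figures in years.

Residence time in the combined system uses the total inventory and the total *external* removal — internal exchanges between the two boxes cancel.
M_total = 561.2 + 302.9 = 864.10 Gt C.
ΣF_external_out = 67.99 + 44.41 = 112.40 Gt C/yr.
τ = M_total / ΣF_ext = 864.10 / 112.40 = 7.688 yr.

7.69 yr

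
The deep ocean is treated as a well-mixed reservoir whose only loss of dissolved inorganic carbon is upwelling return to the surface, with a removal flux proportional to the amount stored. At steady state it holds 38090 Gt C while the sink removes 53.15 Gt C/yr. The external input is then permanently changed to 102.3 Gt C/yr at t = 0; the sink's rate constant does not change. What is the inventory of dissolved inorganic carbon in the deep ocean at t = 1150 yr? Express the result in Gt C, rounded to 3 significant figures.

66200 Gt C

τ = M₀/F₀ = 38090/53.15 = 716.7 yr; rate constant k = 1/τ.
New steady state M_∞ = F₁/k = F₁·τ = 102.3 × 716.7 = 73313 Gt C.
M(t) = M_∞ + (M₀ − M_∞)·e^(−t/τ); t/τ = 1150/716.7 = 1.605, so e^(−t/τ) = 0.2010.
M(t) = 73313 − 35220 × 0.2010 = 66235 Gt C.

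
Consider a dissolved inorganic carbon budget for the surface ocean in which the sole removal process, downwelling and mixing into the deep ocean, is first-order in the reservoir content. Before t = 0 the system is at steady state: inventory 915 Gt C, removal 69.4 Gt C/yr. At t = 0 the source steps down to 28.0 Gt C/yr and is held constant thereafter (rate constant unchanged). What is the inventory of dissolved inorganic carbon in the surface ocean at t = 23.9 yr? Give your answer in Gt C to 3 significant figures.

Residence time τ = M₀/F₀ = 13.18 yr. The eventual steady state is M_∞ = M₀·(F₁/F₀) = 915 × 28.0/69.4 = 369.16 Gt C.
The anomaly ΔM(t) = M(t) − M_∞ decays as ΔM₀·e^(−t/τ) with ΔM₀ = 915 − 369.16 = 545.8 Gt C.
At t = 23.9 yr, e^(−t/τ) = e^(−1.813) = 0.1632, so ΔM = 89.08 Gt C and M = 369.16 + 89.08 = 458.25 Gt C.

458 Gt C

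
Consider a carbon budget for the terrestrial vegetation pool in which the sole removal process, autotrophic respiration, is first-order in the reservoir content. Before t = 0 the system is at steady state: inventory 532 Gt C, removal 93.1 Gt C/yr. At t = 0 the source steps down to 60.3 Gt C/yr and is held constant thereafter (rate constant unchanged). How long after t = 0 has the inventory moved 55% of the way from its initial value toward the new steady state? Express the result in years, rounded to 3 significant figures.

τ = M₀/F₀ = 532/93.1 = 5.714 yr.
The remaining gap fraction is e^(−t/τ); 55% covered ⇒ e^(−t/τ) = 0.450.
t = −τ ln(0.450) = 5.714 × 0.7985 = 4.563 yr.

4.56 yr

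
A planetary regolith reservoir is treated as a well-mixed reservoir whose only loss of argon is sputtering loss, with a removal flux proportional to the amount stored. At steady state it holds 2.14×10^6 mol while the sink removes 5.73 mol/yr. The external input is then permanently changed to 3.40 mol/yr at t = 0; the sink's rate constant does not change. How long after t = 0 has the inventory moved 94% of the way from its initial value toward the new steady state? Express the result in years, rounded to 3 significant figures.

1.05×10^6 yr

τ = M₀/F₀ = 2.14×10^6/5.73 = 373500 yr.
The remaining gap fraction is e^(−t/τ); 94% covered ⇒ e^(−t/τ) = 0.0600.
t = −τ ln(0.0600) = 373500 × 2.813 = 1.051×10^6 yr.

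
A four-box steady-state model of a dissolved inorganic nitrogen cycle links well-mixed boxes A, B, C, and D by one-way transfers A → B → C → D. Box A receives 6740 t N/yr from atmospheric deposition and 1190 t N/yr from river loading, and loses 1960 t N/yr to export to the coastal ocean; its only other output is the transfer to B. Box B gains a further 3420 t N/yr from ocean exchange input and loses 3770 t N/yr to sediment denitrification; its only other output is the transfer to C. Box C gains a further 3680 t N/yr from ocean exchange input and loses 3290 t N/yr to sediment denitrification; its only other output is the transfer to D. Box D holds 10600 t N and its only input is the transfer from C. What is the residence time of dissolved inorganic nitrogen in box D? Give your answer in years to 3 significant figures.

1.76 yr

Box A: F(A→B) = (6740 + 1190) − 1960 = 5970.0 t N/yr.
Box B: F(B→C) = (5970.0 + 3420) − 3770 = 5620.0 t N/yr.
Box C: F(C→D) = (5620.0 + 3680) − 3290 = 6010.0 t N/yr.
Box D throughput = its input = 6010.0 t N/yr; τ = 10600 / 6010.0 = 1.764 yr.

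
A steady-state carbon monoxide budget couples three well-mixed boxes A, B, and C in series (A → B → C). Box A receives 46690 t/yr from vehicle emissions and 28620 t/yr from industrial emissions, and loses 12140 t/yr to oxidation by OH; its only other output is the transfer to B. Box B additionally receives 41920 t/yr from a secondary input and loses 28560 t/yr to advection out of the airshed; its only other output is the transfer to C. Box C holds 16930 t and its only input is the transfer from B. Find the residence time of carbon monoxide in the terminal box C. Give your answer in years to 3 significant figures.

0.221 yr

Box A: F(A→B) = (46690 + 28620) − 12140 = 63170 t/yr.
Box B: F(B→C) = (63170 + 41920) − 28560 = 76530 t/yr.
Box C throughput = its input = 76530 t/yr; τ = 16930 / 76530 = 0.2212 yr.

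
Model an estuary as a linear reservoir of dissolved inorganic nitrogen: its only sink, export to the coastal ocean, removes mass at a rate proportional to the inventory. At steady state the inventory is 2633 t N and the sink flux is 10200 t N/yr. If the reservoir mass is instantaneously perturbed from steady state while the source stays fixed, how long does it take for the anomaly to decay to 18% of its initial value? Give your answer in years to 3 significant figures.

For a linear reservoir the anomaly decays as exp(−t/τ) with τ = M/F = 2633/10200 = 0.2581 yr.
exp(−t/τ) = 0.18 ⇒ t = −τ ln(0.18) = 0.2581 × 1.715 = 0.4427 yr.

0.443 yr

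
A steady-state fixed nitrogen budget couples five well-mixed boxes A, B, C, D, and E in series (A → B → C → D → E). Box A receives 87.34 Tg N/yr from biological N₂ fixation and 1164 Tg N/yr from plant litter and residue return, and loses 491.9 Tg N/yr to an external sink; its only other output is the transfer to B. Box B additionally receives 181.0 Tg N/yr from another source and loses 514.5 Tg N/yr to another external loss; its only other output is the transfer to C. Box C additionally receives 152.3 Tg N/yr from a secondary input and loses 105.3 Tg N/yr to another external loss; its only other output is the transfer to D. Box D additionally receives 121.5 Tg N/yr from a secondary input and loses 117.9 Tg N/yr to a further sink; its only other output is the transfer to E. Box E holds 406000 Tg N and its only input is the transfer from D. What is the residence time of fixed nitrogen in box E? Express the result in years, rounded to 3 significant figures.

Box A: F(A→B) = (87.34 + 1164) − 491.9 = 759.44 Tg N/yr.
Box B: F(B→C) = (759.44 + 181.0) − 514.5 = 425.94 Tg N/yr.
Box C: F(C→D) = (425.94 + 152.3) − 105.3 = 472.94 Tg N/yr.
Box D: F(D→E) = (472.94 + 121.5) − 117.9 = 476.54 Tg N/yr.
Box E throughput = its input = 476.54 Tg N/yr; τ = 406000 / 476.54 = 852.0 yr.

852 yr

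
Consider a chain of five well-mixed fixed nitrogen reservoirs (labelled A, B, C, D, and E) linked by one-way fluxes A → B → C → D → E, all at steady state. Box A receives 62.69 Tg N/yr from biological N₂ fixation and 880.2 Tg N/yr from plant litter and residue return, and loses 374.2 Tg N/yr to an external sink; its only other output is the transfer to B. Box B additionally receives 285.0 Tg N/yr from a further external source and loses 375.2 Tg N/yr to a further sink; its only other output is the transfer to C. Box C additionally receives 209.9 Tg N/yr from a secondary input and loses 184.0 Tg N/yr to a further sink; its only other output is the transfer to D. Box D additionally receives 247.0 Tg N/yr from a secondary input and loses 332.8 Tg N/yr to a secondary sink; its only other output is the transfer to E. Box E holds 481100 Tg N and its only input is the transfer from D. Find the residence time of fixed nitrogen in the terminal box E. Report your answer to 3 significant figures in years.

Box A: F(A→B) = (62.69 + 880.2) − 374.2 = 568.69 Tg N/yr.
Box B: F(B→C) = (568.69 + 285.0) − 375.2 = 478.49 Tg N/yr.
Box C: F(C→D) = (478.49 + 209.9) − 184.0 = 504.39 Tg N/yr.
Box D: F(D→E) = (504.39 + 247.0) − 332.8 = 418.59 Tg N/yr.
Box E throughput = its input = 418.59 Tg N/yr; τ = 481100 / 418.59 = 1149 yr.

1150 yr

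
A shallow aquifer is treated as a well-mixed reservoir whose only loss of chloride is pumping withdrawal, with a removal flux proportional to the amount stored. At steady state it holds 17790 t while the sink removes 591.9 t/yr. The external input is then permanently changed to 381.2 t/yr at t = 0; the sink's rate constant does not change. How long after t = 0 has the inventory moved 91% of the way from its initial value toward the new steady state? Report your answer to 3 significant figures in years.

72.4 yr

τ = M₀/F₀ = 17790/591.9 = 30.06 yr.
The remaining gap fraction is e^(−t/τ); 91% covered ⇒ e^(−t/τ) = 0.0900.
t = −τ ln(0.0900) = 30.06 × 2.408 = 72.37 yr.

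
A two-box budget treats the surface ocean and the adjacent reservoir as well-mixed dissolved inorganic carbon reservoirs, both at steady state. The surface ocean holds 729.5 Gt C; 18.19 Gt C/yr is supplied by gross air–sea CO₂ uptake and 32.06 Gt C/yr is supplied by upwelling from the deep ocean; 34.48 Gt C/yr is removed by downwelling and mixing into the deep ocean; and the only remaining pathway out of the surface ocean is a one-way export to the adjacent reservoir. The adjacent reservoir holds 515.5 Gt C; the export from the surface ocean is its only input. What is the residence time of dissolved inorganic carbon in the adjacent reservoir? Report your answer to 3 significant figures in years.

32.7 yr

Balance the surface ocean: ΣF_in = 18.19 + 32.06 = 50.250 Gt C/yr.
Export to the adjacent reservoir = ΣF_in − (34.48) = 15.770 Gt C/yr.
At steady state the output of the adjacent reservoir equals its input, 15.770 Gt C/yr.
τ = M / F = 515.5 / 15.770 = 32.69 yr.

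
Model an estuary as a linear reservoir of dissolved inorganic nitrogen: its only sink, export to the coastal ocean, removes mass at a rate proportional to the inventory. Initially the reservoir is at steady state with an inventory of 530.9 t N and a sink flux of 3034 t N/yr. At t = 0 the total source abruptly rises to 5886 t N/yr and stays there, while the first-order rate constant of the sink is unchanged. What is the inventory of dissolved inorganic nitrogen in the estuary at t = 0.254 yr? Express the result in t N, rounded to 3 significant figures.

913 t N

τ = M₀/F₀ = 530.9/3034 = 0.1750 yr; rate constant k = 1/τ.
New steady state M_∞ = F₁/k = F₁·τ = 5886 × 0.1750 = 1030.0 t N.
M(t) = M_∞ + (M₀ − M_∞)·e^(−t/τ); t/τ = 0.254/0.1750 = 1.452, so e^(−t/τ) = 0.2342.
M(t) = 1030.0 − 499.1 × 0.2342 = 913.07 t N.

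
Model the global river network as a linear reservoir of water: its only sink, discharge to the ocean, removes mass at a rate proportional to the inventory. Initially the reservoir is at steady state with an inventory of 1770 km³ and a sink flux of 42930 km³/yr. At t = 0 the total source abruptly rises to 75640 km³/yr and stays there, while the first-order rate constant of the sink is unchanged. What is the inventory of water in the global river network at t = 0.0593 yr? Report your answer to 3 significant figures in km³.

Residence time τ = M₀/F₀ = 0.04123 yr. The eventual steady state is M_∞ = M₀·(F₁/F₀) = 1770 × 75640/42930 = 3118.6 km³.
The anomaly ΔM(t) = M(t) − M_∞ decays as ΔM₀·e^(−t/τ) with ΔM₀ = 1770 − 3118.6 = −1349 km³.
At t = 0.0593 yr, e^(−t/τ) = e^(−1.438) = 0.2373, so ΔM = −320.1 km³ and M = 3118.6 − 320.1 = 2798.6 km³.

2800 km³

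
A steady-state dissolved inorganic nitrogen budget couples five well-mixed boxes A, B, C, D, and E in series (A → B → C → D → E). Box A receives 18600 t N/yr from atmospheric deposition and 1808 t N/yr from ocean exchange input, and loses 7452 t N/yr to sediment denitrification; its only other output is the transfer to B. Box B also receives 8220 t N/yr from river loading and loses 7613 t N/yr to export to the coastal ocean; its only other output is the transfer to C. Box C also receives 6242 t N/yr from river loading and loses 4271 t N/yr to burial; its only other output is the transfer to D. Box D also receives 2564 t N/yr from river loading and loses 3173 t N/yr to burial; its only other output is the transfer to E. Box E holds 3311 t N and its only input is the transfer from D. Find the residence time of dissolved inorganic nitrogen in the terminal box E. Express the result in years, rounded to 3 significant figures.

0.222 yr

Box A: F(A→B) = (18600 + 1808) − 7452 = 12956 t N/yr.
Box B: F(B→C) = (12956 + 8220) − 7613 = 13563 t N/yr.
Box C: F(C→D) = (13563 + 6242) − 4271 = 15534 t N/yr.
Box D: F(D→E) = (15534 + 2564) − 3173 = 14925 t N/yr.
Box E throughput = its input = 14925 t N/yr; τ = 3311 / 14925 = 0.2218 yr.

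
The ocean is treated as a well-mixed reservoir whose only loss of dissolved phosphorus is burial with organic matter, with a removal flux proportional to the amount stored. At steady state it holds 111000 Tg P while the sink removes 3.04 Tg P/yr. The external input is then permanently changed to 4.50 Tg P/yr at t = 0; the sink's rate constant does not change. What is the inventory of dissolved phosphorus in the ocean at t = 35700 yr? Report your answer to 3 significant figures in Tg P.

144000 Tg P

Residence time τ = M₀/F₀ = 36510 yr. The eventual steady state is M_∞ = M₀·(F₁/F₀) = 111000 × 4.50/3.04 = 164310 Tg P.
The anomaly ΔM(t) = M(t) − M_∞ decays as ΔM₀·e^(−t/τ) with ΔM₀ = 111000 − 164310 = −53310 Tg P.
At t = 35700 yr, e^(−t/τ) = e^(−0.9777) = 0.3762, so ΔM = −20050 Tg P and M = 164310 − 20050 = 144260 Tg P.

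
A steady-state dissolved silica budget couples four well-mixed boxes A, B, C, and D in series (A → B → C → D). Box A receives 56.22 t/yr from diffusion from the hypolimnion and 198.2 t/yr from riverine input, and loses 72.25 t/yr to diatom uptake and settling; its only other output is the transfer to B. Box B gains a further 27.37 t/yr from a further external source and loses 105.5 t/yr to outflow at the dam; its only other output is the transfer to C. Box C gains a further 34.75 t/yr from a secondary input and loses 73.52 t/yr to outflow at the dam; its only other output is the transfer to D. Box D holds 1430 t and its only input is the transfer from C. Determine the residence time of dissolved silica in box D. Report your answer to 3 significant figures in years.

21.9 yr

Box A: F(A→B) = (56.22 + 198.2) − 72.25 = 182.17 t/yr.
Box B: F(B→C) = (182.17 + 27.37) − 105.5 = 104.04 t/yr.
Box C: F(C→D) = (104.04 + 34.75) − 73.52 = 65.270 t/yr.
Box D throughput = its input = 65.270 t/yr; τ = 1430 / 65.270 = 21.91 yr.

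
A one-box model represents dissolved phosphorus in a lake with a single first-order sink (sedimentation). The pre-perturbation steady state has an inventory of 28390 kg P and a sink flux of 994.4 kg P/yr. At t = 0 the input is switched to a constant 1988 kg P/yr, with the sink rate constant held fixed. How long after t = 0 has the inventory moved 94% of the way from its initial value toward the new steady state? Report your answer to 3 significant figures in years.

80.3 yr

τ = M₀/F₀ = 28390/994.4 = 28.55 yr.
The remaining gap fraction is e^(−t/τ); 94% covered ⇒ e^(−t/τ) = 0.0600.
t = −τ ln(0.0600) = 28.55 × 2.813 = 80.32 yr.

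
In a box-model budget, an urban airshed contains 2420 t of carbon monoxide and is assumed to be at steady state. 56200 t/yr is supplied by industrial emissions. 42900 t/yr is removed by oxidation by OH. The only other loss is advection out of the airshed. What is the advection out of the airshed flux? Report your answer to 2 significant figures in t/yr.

At steady state ΣF_in = ΣF_out.
ΣF_in = 56200 t/yr.
Advection out of the airshed flux = ΣF_in − (42900) = 56200 − 42900 = 13300 t/yr.

13000 t/yr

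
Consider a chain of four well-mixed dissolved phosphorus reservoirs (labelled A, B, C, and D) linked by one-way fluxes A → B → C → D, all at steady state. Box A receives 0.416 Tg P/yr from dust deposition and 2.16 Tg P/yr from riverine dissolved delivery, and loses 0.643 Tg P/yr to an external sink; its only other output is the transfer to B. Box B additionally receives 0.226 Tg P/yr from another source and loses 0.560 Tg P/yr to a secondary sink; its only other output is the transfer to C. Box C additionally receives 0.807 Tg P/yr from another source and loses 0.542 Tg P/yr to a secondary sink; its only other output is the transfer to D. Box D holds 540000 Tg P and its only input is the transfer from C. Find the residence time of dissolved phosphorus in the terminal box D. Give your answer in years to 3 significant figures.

290000 yr

Box A: F(A→B) = (0.416 + 2.16) − 0.643 = 1.9330 Tg P/yr.
Box B: F(B→C) = (1.9330 + 0.226) − 0.560 = 1.5990 Tg P/yr.
Box C: F(C→D) = (1.5990 + 0.807) − 0.542 = 1.8640 Tg P/yr.
Box D throughput = its input = 1.8640 Tg P/yr; τ = 540000 / 1.8640 = 289700 yr.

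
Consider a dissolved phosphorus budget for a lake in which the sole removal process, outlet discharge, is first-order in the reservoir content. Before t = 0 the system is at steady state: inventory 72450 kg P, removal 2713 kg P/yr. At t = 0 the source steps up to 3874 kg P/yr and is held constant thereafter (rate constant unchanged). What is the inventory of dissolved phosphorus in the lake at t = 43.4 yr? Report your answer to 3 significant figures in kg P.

97400 kg P

τ = M₀/F₀ = 72450/2713 = 26.70 yr; rate constant k = 1/τ.
New steady state M_∞ = F₁/k = F₁·τ = 3874 × 26.70 = 103450 kg P.
M(t) = M_∞ + (M₀ − M_∞)·e^(−t/τ); t/τ = 43.4/26.70 = 1.625, so e^(−t/τ) = 0.1969.
M(t) = 103450 − 31000 × 0.1969 = 97350 kg P.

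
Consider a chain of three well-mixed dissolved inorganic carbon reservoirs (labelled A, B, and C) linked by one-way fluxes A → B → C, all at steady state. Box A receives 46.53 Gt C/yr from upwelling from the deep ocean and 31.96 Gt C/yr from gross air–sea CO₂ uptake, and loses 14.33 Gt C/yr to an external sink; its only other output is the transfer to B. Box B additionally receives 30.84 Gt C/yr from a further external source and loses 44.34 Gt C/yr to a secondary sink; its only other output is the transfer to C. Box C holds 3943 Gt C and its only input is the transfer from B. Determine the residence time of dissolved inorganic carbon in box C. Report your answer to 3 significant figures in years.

77.8 yr

Box A: F(A→B) = (46.53 + 31.96) − 14.33 = 64.160 Gt C/yr.
Box B: F(B→C) = (64.160 + 30.84) − 44.34 = 50.660 Gt C/yr.
Box C throughput = its input = 50.660 Gt C/yr; τ = 3943 / 50.660 = 77.83 yr.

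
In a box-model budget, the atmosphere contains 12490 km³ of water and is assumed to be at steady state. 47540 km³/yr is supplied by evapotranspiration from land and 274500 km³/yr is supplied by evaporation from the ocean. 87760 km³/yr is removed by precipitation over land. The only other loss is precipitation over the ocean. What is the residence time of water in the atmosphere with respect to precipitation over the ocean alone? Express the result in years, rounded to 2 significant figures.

At steady state ΣF_in = ΣF_out.
ΣF_in = 47540 + 274500 = 322040 km³/yr.
Precipitation over the ocean flux = ΣF_in − (87760) = 322040 − 87760 = 234300 km³/yr.
τ = M / F = 12490 / 234300 = 0.05331 yr.

0.053 yr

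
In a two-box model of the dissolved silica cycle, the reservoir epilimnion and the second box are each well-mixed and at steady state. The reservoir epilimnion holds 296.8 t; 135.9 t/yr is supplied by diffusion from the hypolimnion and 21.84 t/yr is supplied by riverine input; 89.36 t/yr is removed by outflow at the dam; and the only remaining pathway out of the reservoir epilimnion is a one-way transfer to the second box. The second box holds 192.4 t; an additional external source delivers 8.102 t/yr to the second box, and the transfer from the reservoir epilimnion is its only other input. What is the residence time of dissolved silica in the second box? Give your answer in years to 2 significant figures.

Balance the reservoir epilimnion: ΣF_in = 135.9 + 21.84 = 157.74 t/yr.
Transfer to the second box = ΣF_in − (89.36) = 68.380 t/yr.
Total input to the second box = 68.380 + 8.102 = 76.482 t/yr; at steady state this equals its total output.
τ = M / F = 192.4 / 76.482 = 2.516 yr.

2.5 yr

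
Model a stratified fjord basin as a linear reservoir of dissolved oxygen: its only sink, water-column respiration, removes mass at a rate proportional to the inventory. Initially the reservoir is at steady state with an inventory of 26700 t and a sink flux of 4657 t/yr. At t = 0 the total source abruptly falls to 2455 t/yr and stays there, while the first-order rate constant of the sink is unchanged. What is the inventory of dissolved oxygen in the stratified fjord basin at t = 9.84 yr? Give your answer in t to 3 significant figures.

Residence time τ = M₀/F₀ = 5.733 yr. The eventual steady state is M_∞ = M₀·(F₁/F₀) = 26700 × 2455/4657 = 14075 t.
The anomaly ΔM(t) = M(t) − M_∞ decays as ΔM₀·e^(−t/τ) with ΔM₀ = 26700 − 14075 = 12620 t.
At t = 9.84 yr, e^(−t/τ) = e^(−1.716) = 0.1797, so ΔM = 2269 t and M = 14075 + 2269 = 16344 t.

16300 t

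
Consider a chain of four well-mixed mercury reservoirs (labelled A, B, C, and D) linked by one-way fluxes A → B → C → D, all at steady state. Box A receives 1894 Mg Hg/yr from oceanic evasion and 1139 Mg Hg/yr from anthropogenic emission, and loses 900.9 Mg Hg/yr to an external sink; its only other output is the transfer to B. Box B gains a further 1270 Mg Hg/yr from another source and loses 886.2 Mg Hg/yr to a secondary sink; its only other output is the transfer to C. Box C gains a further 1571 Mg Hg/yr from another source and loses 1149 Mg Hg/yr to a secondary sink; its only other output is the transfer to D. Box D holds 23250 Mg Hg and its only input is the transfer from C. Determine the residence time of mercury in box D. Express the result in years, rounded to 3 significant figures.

7.91 yr

Box A: F(A→B) = (1894 + 1139) − 900.9 = 2132.1 Mg Hg/yr.
Box B: F(B→C) = (2132.1 + 1270) − 886.2 = 2515.9 Mg Hg/yr.
Box C: F(C→D) = (2515.9 + 1571) − 1149 = 2937.9 Mg Hg/yr.
Box D throughput = its input = 2937.9 Mg Hg/yr; τ = 23250 / 2937.9 = 7.914 yr.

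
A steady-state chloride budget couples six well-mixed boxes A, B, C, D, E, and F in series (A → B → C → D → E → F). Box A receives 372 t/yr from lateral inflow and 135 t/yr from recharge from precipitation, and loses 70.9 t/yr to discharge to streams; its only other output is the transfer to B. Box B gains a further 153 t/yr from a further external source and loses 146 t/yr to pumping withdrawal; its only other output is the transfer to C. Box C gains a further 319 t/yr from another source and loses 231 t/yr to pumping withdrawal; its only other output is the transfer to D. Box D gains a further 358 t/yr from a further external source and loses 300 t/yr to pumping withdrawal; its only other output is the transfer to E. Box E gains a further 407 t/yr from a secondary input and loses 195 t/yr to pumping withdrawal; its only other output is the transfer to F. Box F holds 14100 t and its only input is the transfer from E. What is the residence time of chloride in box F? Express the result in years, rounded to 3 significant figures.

17.6 yr

Box A: F(A→B) = (372 + 135) − 70.9 = 436.10 t/yr.
Box B: F(B→C) = (436.10 + 153) − 146 = 443.10 t/yr.
Box C: F(C→D) = (443.10 + 319) − 231 = 531.10 t/yr.
Box D: F(D→E) = (531.10 + 358) − 300 = 589.10 t/yr.
Box E: F(E→F) = (589.10 + 407) − 195 = 801.10 t/yr.
Box F throughput = its input = 801.10 t/yr; τ = 14100 / 801.10 = 17.60 yr.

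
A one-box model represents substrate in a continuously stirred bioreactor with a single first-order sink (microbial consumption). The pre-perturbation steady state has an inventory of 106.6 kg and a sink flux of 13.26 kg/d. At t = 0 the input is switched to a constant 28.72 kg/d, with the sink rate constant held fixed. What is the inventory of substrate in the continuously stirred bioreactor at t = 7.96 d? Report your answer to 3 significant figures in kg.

Residence time τ = M₀/F₀ = 8.039 d. The eventual steady state is M_∞ = M₀·(F₁/F₀) = 106.6 × 28.72/13.26 = 230.89 kg.
The anomaly ΔM(t) = M(t) − M_∞ decays as ΔM₀·e^(−t/τ) with ΔM₀ = 106.6 − 230.89 = −124.3 kg.
At t = 7.96 d, e^(−t/τ) = e^(−0.9901) = 0.3715, so ΔM = −46.18 kg and M = 230.89 − 46.18 = 184.71 kg.

185 kg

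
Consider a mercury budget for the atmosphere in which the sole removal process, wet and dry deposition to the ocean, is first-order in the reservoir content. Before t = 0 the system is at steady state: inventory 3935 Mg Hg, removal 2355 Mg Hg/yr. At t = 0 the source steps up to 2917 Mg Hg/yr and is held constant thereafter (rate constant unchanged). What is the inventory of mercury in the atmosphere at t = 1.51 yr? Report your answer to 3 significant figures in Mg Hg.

4490 Mg Hg

Residence time τ = M₀/F₀ = 1.671 yr. The eventual steady state is M_∞ = M₀·(F₁/F₀) = 3935 × 2917/2355 = 4874.1 Mg Hg.
The anomaly ΔM(t) = M(t) − M_∞ decays as ΔM₀·e^(−t/τ) with ΔM₀ = 3935 − 4874.1 = −939.1 Mg Hg.
At t = 1.51 yr, e^(−t/τ) = e^(−0.9037) = 0.4051, so ΔM = −380.4 Mg Hg and M = 4874.1 − 380.4 = 4493.7 Mg Hg.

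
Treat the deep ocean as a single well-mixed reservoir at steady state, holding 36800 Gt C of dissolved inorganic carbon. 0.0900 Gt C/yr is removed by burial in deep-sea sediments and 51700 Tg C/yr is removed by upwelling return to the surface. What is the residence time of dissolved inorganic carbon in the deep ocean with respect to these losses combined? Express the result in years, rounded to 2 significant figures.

710 yr

Convert the upwelling return to the surface flux: 51700 Tg C/yr = 51.70 Gt C/yr.
Total removal = 0.09000 + 51.70 = 51.790 Gt C/yr.
τ = M / ΣF_out = 36800 / 51.790 = 710.6 yr.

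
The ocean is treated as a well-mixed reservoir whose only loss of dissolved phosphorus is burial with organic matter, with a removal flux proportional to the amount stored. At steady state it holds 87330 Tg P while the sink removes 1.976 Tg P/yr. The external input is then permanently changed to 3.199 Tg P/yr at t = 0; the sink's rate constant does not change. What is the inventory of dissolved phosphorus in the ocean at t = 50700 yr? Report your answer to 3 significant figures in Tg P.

Residence time τ = M₀/F₀ = 44200 yr. The eventual steady state is M_∞ = M₀·(F₁/F₀) = 87330 × 3.199/1.976 = 141380 Tg P.
The anomaly ΔM(t) = M(t) − M_∞ decays as ΔM₀·e^(−t/τ) with ΔM₀ = 87330 − 141380 = −54050 Tg P.
At t = 50700 yr, e^(−t/τ) = e^(−1.147) = 0.3175, so ΔM = −17160 Tg P and M = 141380 − 17160 = 124220 Tg P.

124000 Tg P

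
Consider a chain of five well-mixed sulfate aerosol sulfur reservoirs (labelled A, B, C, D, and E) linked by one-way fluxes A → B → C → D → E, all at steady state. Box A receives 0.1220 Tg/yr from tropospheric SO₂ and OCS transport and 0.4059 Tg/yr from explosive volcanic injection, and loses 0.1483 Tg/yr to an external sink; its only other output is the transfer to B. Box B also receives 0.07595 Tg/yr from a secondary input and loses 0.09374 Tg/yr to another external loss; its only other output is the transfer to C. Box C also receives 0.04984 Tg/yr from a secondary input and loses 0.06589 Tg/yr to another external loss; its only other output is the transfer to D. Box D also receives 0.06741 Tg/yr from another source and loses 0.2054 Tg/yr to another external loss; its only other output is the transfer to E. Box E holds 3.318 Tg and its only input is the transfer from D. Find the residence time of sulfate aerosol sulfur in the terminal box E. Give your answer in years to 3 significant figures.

Box A: F(A→B) = (0.1220 + 0.4059) − 0.1483 = 0.37960 Tg/yr.
Box B: F(B→C) = (0.37960 + 0.07595) − 0.09374 = 0.36181 Tg/yr.
Box C: F(C→D) = (0.36181 + 0.04984) − 0.06589 = 0.34576 Tg/yr.
Box D: F(D→E) = (0.34576 + 0.06741) − 0.2054 = 0.20777 Tg/yr.
Box E throughput = its input = 0.20777 Tg/yr; τ = 3.318 / 0.20777 = 15.97 yr.

16.0 yr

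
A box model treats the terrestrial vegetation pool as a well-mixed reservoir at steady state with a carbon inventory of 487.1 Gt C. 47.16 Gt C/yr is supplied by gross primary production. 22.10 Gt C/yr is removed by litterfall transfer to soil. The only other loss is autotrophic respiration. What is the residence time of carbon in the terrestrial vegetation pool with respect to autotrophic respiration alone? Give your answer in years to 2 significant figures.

19 yr

At steady state ΣF_in = ΣF_out.
ΣF_in = 47.160 Gt C/yr.
Autotrophic respiration flux = ΣF_in − (22.10) = 47.160 − 22.10 = 25.06 Gt C/yr.
τ = M / F = 487.1 / 25.06 = 19.44 yr.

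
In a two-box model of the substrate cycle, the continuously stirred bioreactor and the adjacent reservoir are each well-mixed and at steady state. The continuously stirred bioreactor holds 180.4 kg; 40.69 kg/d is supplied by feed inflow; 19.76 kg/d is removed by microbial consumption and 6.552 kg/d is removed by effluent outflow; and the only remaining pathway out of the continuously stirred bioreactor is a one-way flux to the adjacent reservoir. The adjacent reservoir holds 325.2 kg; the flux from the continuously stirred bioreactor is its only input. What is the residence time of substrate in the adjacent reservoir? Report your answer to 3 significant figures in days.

Balance the continuously stirred bioreactor: ΣF_in = 40.690 kg/d.
Flux to the adjacent reservoir = ΣF_in − (19.76 + 6.552) = 14.378 kg/d.
At steady state the output of the adjacent reservoir equals its input, 14.378 kg/d.
τ = M / F = 325.2 / 14.378 = 22.62 d.

22.6 d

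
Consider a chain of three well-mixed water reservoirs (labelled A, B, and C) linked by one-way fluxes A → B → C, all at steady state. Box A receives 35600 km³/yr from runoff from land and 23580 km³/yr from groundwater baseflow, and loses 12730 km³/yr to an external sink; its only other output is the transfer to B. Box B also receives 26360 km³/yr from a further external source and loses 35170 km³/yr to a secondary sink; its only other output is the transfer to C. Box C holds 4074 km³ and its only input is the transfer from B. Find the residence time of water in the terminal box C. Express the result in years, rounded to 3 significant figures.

Box A: F(A→B) = (35600 + 23580) − 12730 = 46450 km³/yr.
Box B: F(B→C) = (46450 + 26360) − 35170 = 37640 km³/yr.
Box C throughput = its input = 37640 km³/yr; τ = 4074 / 37640 = 0.1082 yr.

0.108 yr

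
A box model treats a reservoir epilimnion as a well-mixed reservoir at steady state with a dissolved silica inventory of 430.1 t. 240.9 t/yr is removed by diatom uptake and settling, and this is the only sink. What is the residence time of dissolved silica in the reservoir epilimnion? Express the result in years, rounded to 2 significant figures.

1.8 yr

τ = M / F = 430.1 / 240.9 = 1.785 yr.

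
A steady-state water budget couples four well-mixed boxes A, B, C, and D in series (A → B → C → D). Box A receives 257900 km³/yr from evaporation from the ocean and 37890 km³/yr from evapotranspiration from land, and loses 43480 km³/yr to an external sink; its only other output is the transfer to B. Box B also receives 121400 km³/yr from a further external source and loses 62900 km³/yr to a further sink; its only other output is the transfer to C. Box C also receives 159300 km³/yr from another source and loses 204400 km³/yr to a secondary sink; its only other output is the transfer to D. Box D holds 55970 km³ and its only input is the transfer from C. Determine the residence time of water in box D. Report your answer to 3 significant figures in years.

Box A: F(A→B) = (257900 + 37890) − 43480 = 252310 km³/yr.
Box B: F(B→C) = (252310 + 121400) − 62900 = 310810 km³/yr.
Box C: F(C→D) = (310810 + 159300) − 204400 = 265710 km³/yr.
Box D throughput = its input = 265710 km³/yr; τ = 55970 / 265710 = 0.2106 yr.

0.211 yr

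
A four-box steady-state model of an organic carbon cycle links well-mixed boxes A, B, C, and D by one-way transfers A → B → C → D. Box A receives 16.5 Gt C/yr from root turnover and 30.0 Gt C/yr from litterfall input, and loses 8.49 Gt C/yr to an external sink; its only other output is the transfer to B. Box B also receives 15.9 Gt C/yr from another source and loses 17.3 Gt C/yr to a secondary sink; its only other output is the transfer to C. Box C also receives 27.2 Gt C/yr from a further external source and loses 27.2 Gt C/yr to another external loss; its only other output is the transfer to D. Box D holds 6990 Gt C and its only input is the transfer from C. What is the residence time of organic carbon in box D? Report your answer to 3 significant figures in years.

Box A: F(A→B) = (16.5 + 30.0) − 8.49 = 38.010 Gt C/yr.
Box B: F(B→C) = (38.010 + 15.9) − 17.3 = 36.610 Gt C/yr.
Box C: F(C→D) = (36.610 + 27.2) − 27.2 = 36.610 Gt C/yr.
Box D throughput = its input = 36.610 Gt C/yr; τ = 6990 / 36.610 = 190.9 yr.

191 yr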